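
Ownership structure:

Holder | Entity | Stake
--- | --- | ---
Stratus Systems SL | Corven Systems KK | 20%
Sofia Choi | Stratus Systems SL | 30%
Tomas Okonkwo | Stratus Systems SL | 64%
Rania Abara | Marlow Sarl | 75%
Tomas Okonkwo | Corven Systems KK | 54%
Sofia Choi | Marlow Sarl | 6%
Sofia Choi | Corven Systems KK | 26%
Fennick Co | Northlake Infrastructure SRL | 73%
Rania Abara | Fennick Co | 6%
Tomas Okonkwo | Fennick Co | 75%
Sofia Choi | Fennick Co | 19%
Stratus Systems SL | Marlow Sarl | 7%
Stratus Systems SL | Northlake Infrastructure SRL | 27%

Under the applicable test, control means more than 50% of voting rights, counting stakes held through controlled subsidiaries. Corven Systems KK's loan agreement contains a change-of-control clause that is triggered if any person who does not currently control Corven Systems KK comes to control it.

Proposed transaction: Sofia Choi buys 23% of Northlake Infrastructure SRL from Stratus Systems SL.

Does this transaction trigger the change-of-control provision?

The purchase adds only to Sofia's holdings (Stratus's stake shrinks), so Sofia is the only person who could newly come to control Corven.
Sofia's largest direct stake is 30% in Stratus, which does not meet the threshold, so Sofia controls no company.
In Corven, Sofia's side holds only 26%, not > 50%.
So before the transaction, Sofia does not control Corven.
After the purchase, Sofia holds 23% of Northlake directly, and Stratus's stake falls to 4%.
Sofia's side now holds 23% of Northlake, not > 50%, so Sofia still does not control Northlake.
After the transaction, Sofia's side holds 26% of Corven, not > 50%, so Sofia still does not control Corven.
No new person acquires control, so the clause is not triggered.

No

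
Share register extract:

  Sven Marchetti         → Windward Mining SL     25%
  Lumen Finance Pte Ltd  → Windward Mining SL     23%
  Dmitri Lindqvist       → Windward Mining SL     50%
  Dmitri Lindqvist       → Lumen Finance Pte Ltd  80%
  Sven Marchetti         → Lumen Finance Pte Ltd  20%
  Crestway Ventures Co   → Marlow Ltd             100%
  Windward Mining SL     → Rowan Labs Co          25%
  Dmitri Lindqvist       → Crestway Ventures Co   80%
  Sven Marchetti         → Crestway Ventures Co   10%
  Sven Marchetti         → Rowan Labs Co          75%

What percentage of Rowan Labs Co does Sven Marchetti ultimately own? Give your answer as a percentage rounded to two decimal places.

82.40%

Sven reaches Rowan along 3 paths.
Via Windward: 25% × 25% = 6.25%.
Via Lumen → Windward: 20% × 23% × 25% = 1.15%.
Direct stake: 75% = 75%.
Total: 6.25% + 1.15% + 75% = 82.4%.
Rounded: 82.40%.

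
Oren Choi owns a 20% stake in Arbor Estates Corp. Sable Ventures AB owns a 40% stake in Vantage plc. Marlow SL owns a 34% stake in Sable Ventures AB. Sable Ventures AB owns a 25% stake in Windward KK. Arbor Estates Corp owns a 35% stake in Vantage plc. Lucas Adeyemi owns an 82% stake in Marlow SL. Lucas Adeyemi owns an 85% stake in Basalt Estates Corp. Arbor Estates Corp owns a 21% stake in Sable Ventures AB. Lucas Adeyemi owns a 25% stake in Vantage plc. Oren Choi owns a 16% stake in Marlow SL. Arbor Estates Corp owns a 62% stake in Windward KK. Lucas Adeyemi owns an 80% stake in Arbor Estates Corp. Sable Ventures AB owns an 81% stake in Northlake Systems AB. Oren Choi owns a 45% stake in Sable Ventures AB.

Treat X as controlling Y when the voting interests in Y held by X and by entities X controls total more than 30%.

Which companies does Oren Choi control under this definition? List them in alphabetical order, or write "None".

Oren holds 45% of Sable, so Oren controls Sable.
Sable holds 40% of Vantage, so Oren controls Vantage.
Sable holds 81% of Northlake, so Oren controls Northlake.
No other company's threshold is met.

Northlake Systems AB, Sable Ventures AB, Vantage plc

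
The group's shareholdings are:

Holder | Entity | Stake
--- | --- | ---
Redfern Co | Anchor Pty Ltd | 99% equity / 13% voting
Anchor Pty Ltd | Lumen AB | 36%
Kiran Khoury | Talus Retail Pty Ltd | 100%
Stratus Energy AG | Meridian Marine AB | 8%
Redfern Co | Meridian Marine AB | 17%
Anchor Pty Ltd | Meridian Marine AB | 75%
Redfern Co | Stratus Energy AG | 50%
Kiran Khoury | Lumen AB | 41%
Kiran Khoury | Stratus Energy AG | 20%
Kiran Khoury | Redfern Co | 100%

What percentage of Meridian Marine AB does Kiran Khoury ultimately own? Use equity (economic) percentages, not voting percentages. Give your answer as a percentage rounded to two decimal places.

96.85%

Kiran reaches Meridian along 4 paths.
Via Redfern → Anchor: 100% × 99% × 75% = 74.25%.
Via Redfern: 100% × 17% = 17%.
Via Redfern → Stratus: 100% × 50% × 8% = 4%.
Via Stratus: 20% × 8% = 1.6%.
Total: 74.25% + 17% + 4% + 1.6% = 96.85%.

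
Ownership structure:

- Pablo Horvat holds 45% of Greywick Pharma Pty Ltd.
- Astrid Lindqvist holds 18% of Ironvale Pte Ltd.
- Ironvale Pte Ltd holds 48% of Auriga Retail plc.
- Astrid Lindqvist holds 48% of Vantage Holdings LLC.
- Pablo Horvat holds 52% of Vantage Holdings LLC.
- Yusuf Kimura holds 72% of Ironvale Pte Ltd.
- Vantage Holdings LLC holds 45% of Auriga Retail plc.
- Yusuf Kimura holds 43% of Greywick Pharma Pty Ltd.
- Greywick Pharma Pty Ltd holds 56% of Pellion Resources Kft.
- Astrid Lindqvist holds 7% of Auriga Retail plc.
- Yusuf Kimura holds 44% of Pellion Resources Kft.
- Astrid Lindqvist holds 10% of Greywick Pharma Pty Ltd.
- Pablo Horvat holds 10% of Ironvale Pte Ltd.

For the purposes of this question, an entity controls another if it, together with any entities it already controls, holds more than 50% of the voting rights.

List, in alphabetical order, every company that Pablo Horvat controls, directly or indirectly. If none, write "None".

Pablo holds 52% of Vantage, so Pablo controls Vantage.
No other company's threshold is met.

Vantage Holdings LLC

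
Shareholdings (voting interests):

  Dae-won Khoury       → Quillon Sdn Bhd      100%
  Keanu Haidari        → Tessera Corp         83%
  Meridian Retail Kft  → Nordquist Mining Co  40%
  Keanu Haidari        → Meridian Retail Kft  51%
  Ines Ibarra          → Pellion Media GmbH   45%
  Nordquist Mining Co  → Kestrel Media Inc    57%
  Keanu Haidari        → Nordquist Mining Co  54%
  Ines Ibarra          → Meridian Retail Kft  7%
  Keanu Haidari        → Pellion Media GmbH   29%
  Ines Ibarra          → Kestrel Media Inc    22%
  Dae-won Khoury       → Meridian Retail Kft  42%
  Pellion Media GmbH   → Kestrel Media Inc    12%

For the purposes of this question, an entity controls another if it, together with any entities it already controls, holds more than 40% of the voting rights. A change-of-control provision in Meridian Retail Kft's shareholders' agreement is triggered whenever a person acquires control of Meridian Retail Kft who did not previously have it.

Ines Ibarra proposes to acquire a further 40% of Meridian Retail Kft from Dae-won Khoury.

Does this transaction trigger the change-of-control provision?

Yes

The purchase adds only to Ines's holdings (Dae-won's stake shrinks), so Ines is the only person who could newly come to control Meridian.
Ines holds 45% of Pellion, so Ines controls Pellion.
In Meridian, Ines's side holds only 7%, not > 40%.
So before the transaction, Ines does not control Meridian.
After the purchase, Ines's direct stake in Meridian rises to 7% + 40% = 47%, and Dae-won's stake falls to 2%.
Ines holds 47% of Meridian, so Ines controls Meridian.
Ines did not control Meridian before and does after, so the clause is triggered.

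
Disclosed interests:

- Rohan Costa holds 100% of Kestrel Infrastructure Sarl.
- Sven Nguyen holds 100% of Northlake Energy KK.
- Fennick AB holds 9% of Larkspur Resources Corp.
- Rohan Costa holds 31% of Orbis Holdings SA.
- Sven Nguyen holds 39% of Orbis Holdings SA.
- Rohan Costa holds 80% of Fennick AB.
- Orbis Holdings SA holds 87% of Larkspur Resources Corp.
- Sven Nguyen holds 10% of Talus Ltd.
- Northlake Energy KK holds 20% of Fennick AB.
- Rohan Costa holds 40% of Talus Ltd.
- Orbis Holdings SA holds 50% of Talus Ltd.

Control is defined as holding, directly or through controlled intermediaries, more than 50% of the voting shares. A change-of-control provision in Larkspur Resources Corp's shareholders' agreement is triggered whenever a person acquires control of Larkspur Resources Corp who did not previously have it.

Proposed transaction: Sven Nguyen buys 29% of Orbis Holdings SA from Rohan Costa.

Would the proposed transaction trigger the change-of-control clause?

The purchase adds only to Sven's holdings (Rohan's stake shrinks), so Sven is the only person who could newly come to control Larkspur.
Sven holds 100% of Northlake, so Sven controls Northlake.
Neither Sven nor any entity Sven controls holds any voting interest in Larkspur.
So before the transaction, Sven does not control Larkspur.
After the purchase, Sven's direct stake in Orbis rises to 39% + 29% = 68%, and Rohan's stake falls to 2%.
Sven holds 68% of Orbis, so Sven controls Orbis.
Orbis holds 87% of Larkspur, so Sven controls Larkspur.
Sven did not control Larkspur before and does after, so the clause is triggered.

Yes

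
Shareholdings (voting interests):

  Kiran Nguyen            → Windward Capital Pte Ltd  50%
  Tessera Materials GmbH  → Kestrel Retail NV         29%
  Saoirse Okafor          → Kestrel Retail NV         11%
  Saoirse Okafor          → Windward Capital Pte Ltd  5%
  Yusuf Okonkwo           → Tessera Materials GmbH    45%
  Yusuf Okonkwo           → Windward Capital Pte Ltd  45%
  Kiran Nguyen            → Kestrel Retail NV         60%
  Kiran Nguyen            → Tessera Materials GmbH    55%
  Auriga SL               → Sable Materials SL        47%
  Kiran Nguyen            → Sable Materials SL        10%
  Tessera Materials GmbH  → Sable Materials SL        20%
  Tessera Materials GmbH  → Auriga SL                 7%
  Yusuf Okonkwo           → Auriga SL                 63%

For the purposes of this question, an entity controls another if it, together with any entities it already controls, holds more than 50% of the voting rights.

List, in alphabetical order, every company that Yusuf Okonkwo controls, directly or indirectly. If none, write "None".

Yusuf holds 63% of Auriga, so Yusuf controls Auriga.
No other company's threshold is met.

Auriga SL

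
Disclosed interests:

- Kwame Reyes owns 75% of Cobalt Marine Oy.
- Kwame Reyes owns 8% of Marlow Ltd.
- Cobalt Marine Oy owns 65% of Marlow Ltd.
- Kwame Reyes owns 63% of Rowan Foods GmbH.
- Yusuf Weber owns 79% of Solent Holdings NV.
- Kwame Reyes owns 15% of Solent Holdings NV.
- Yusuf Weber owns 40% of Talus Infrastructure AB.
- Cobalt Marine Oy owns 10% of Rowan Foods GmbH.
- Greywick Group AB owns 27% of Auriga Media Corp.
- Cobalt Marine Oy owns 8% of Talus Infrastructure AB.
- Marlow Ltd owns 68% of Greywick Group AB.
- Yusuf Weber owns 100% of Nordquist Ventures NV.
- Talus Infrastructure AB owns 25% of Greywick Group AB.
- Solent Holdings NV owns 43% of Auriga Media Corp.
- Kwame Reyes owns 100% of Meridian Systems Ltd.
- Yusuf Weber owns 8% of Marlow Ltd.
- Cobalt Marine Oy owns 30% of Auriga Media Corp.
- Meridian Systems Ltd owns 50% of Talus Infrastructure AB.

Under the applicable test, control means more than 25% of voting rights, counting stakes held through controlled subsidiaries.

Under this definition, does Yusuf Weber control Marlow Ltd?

Yusuf holds 40% of Talus, so Yusuf controls Talus.
Yusuf holds 79% of Solent, so Yusuf controls Solent.
Solent holds 43% of Auriga, so Yusuf controls Auriga.
Yusuf holds 100% of Nordquist, so Yusuf controls Nordquist.
In Marlow, Yusuf's side holds only 8%, not > 25%.
So Yusuf does not control Marlow.

No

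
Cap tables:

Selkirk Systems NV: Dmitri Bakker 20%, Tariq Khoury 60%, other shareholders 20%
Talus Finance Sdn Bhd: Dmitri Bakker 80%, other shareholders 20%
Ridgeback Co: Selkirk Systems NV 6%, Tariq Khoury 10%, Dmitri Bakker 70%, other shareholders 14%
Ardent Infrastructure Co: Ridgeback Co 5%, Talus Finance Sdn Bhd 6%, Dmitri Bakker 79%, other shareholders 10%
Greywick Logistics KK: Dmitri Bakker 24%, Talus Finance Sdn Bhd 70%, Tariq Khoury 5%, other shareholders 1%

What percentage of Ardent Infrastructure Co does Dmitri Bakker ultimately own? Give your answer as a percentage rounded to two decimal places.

87.36%

Dmitri reaches Ardent along 4 paths.
Via Selkirk → Ridgeback: 20% × 6% × 5% = 0.06%.
Via Ridgeback: 70% × 5% = 3.5%.
Via Talus: 80% × 6% = 4.8%.
Direct stake: 79% = 79%.
Total: 0.06% + 3.5% + 4.8% + 79% = 87.36%.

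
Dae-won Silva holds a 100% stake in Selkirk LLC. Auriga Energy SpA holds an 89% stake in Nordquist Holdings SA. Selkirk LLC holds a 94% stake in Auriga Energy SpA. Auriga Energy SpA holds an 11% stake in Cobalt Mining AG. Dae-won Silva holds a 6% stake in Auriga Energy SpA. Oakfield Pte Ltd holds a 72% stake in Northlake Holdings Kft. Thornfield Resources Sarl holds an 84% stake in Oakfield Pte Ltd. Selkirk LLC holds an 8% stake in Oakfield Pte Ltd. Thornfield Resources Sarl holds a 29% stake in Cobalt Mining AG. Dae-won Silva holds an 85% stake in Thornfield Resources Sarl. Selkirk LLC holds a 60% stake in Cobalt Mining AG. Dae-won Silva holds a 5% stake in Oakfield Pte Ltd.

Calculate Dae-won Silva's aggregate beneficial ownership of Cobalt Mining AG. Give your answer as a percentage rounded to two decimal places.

Dae-won reaches Cobalt along 4 paths.
Via Selkirk: 100% × 60% = 60%.
Via Selkirk → Auriga: 100% × 94% × 11% = 10.34%.
Via Auriga: 6% × 11% = 0.66%.
Via Thornfield: 85% × 29% = 24.65%.
Total: 60% + 10.34% + 0.66% + 24.65% = 95.65%.

95.65%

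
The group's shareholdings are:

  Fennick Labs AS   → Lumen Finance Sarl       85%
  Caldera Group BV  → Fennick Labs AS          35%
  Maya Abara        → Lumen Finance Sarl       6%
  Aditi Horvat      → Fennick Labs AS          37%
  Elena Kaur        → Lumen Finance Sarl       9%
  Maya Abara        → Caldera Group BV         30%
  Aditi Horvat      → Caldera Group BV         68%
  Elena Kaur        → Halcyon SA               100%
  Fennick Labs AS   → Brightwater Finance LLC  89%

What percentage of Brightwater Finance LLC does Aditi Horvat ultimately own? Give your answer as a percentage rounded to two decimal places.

Aditi reaches Brightwater along 2 paths.
Via Caldera → Fennick: 68% × 35% × 89% = 21.182%.
Via Fennick: 37% × 89% = 32.93%.
Total: 21.182% + 32.93% = 54.112%.
Rounded: 54.11%.

54.11%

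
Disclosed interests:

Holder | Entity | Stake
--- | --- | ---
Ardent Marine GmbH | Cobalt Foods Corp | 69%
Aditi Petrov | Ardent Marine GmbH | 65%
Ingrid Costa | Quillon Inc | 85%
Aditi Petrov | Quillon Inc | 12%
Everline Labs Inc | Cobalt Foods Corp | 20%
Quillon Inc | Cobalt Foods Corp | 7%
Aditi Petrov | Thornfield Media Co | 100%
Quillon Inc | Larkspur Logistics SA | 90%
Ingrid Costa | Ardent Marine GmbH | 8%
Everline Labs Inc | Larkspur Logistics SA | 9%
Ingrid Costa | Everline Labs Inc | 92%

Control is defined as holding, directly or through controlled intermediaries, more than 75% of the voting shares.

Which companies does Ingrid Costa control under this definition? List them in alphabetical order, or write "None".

Ingrid holds 85% of Quillon, so Ingrid controls Quillon.
Ingrid holds 92% of Everline, so Ingrid controls Everline.
Quillon and Everline together hold 90% + 9% = 99% of Larkspur, so Ingrid controls Larkspur.
No other company's threshold is met.

Everline Labs Inc, Larkspur Logistics SA, Quillon Inc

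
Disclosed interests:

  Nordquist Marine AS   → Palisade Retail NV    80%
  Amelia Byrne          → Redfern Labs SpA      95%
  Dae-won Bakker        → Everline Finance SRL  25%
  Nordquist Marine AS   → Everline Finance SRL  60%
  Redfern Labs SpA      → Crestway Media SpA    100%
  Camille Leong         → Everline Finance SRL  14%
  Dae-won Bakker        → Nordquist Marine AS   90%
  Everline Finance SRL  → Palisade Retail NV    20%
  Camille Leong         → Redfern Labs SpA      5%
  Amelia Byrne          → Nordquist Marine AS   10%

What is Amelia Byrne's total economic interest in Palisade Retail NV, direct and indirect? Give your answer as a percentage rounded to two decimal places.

9.20%

Amelia reaches Palisade along 2 paths.
Via Nordquist → Everline: 10% × 60% × 20% = 1.2%.
Via Nordquist: 10% × 80% = 8%.
Total: 1.2% + 8% = 9.2%.
Rounded: 9.20%.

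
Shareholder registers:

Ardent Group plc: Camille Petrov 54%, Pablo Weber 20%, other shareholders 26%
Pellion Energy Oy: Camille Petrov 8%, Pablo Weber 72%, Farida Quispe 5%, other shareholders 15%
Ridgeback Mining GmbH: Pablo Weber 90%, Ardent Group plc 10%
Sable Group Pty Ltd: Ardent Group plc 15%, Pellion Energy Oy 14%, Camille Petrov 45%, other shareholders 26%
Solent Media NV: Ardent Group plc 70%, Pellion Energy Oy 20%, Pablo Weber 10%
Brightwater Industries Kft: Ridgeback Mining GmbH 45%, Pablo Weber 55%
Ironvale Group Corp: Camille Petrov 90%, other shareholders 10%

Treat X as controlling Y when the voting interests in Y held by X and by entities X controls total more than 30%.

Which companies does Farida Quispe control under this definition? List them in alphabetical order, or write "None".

Farida's largest direct stake is 5% in Pellion, which does not meet the threshold.

None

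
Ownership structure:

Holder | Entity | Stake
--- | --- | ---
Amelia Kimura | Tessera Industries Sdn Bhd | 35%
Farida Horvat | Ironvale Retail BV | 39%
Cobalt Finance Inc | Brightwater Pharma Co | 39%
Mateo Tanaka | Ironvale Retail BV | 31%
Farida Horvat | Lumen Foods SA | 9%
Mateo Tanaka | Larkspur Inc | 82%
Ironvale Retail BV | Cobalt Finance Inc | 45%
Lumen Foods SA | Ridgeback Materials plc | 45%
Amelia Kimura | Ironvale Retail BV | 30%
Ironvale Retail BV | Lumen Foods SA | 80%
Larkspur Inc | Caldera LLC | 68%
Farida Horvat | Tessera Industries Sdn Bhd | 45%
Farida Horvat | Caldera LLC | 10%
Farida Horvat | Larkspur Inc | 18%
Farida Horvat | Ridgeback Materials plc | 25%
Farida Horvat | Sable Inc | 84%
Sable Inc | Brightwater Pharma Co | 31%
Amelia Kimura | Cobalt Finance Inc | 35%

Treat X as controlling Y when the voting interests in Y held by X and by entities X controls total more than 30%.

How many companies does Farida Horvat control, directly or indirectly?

Farida holds 39% of Ironvale, so Farida controls Ironvale.
Farida holds 45% of Tessera, so Farida controls Tessera.
Ironvale holds 45% of Cobalt, so Farida controls Cobalt.
Farida holds 84% of Sable, so Farida controls Sable.
Sable and Cobalt together hold 31% + 39% = 70% of Brightwater, so Farida controls Brightwater.
Ironvale and Farida together hold 80% + 9% = 89% of Lumen, so Farida controls Lumen.
Lumen and Farida together hold 45% + 25% = 70% of Ridgeback, so Farida controls Ridgeback.
No other company's threshold is met.
Farida controls 7 companies.

7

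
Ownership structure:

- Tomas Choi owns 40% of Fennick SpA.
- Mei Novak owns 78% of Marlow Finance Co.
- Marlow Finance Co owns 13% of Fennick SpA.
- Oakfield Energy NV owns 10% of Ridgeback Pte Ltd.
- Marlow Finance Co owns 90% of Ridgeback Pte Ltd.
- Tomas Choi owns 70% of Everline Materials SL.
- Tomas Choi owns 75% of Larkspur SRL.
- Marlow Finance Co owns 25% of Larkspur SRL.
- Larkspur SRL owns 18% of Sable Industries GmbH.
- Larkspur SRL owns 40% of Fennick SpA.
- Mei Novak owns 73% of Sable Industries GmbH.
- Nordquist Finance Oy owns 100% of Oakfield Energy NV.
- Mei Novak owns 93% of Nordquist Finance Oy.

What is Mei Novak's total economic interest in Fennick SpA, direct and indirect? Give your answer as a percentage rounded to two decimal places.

Mei reaches Fennick along 2 paths.
Via Marlow → Larkspur: 78% × 25% × 40% = 7.8%.
Via Marlow: 78% × 13% = 10.14%.
Total: 7.8% + 10.14% = 17.94%.

17.94%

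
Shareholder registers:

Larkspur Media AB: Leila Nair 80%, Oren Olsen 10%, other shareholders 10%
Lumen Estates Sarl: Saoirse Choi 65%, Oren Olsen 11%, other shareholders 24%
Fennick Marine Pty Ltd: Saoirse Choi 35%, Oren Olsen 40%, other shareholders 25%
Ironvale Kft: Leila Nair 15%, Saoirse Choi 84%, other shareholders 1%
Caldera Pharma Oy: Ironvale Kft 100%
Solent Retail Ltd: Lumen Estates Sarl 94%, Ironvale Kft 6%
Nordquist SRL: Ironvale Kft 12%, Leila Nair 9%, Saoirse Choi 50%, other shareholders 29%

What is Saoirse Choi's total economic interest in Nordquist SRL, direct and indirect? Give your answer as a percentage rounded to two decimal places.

60.08%

Saoirse reaches Nordquist along 2 paths.
Via Ironvale: 84% × 12% = 10.08%.
Direct stake: 50% = 50%.
Total: 10.08% + 50% = 60.08%.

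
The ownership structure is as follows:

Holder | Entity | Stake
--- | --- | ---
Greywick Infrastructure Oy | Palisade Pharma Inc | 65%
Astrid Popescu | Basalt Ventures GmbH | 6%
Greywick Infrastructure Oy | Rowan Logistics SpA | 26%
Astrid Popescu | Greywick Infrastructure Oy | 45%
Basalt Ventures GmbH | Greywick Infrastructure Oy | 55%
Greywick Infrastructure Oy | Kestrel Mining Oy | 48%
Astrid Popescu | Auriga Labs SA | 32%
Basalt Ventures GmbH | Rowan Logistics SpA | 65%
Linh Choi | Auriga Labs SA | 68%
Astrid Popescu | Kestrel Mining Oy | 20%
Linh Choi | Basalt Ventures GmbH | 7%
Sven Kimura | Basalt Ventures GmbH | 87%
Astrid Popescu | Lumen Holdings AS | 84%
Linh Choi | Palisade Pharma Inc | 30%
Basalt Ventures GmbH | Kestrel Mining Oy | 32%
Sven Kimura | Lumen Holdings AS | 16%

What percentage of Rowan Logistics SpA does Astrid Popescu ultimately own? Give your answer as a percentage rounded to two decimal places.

Astrid reaches Rowan along 3 paths.
Via Basalt: 6% × 65% = 3.9%.
Via Greywick: 45% × 26% = 11.7%.
Via Basalt → Greywick: 6% × 55% × 26% = 0.858%.
Total: 3.9% + 11.7% + 0.858% = 16.458%.
Rounded: 16.46%.

16.46%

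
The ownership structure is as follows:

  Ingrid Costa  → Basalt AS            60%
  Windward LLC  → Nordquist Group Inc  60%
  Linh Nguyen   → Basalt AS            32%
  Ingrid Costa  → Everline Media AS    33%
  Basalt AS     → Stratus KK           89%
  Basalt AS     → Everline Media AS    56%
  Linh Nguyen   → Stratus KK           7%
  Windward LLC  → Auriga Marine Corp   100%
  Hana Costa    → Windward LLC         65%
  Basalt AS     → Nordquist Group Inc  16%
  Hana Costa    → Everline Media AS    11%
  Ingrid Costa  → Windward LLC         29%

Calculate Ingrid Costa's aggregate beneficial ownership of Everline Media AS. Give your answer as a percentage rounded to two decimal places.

Ingrid reaches Everline along 2 paths.
Via Basalt: 60% × 56% = 33.6%.
Direct stake: 33% = 33%.
Total: 33.6% + 33% = 66.6%.
Rounded: 66.60%.

66.60%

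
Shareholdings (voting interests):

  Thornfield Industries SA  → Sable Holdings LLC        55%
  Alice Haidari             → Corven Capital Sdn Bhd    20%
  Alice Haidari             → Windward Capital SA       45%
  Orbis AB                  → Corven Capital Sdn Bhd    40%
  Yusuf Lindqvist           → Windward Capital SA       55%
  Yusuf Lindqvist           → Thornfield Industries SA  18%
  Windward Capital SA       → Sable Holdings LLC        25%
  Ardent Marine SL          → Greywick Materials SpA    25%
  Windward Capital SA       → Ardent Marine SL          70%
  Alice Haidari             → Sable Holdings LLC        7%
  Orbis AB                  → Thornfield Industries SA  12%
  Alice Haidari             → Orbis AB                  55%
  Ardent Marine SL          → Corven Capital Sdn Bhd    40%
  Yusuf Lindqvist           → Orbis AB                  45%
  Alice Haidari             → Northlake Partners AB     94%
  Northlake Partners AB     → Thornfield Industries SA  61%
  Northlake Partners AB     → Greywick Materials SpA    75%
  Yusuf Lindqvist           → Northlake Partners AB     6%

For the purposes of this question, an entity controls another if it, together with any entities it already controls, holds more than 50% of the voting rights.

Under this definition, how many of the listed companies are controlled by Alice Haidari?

6

Alice holds 94% of Northlake, so Alice controls Northlake.
Alice holds 55% of Orbis, so Alice controls Orbis.
Northlake and Orbis together hold 61% + 12% = 73% of Thornfield, so Alice controls Thornfield.
Alice and Orbis together hold 20% + 40% = 60% of Corven, so Alice controls Corven.
Alice and Thornfield together hold 7% + 55% = 62% of Sable, so Alice controls Sable.
Northlake holds 75% of Greywick, so Alice controls Greywick.
No other company's threshold is met.
Alice controls 6 companies.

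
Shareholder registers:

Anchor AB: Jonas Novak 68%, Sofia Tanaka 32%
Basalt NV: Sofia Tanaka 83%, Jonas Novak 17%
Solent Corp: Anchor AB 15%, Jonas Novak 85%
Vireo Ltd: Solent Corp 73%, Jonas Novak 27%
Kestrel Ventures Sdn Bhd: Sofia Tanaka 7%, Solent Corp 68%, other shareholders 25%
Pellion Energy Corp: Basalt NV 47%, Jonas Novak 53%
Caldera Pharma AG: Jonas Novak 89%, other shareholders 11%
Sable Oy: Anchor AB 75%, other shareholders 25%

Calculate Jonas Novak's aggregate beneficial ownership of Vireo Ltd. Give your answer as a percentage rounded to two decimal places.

Jonas reaches Vireo along 3 paths.
Via Anchor → Solent: 68% × 15% × 73% = 7.446%.
Via Solent: 85% × 73% = 62.05%.
Direct stake: 27% = 27%.
Total: 7.446% + 62.05% + 27% = 96.496%.
Rounded: 96.50%.

96.50%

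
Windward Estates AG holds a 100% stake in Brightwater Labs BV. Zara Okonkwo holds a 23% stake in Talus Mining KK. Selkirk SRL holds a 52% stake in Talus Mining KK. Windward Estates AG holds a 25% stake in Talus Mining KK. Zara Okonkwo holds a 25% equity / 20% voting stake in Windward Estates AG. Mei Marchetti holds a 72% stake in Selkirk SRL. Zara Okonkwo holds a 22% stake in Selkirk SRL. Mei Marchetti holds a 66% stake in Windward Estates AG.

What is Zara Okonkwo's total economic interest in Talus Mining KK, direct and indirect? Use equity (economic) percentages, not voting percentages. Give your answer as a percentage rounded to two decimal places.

Zara reaches Talus along 3 paths.
Via Windward: 25% × 25% = 6.25%.
Direct stake: 23% = 23%.
Via Selkirk: 22% × 52% = 11.44%.
Total: 6.25% + 23% + 11.44% = 40.69%.

40.69%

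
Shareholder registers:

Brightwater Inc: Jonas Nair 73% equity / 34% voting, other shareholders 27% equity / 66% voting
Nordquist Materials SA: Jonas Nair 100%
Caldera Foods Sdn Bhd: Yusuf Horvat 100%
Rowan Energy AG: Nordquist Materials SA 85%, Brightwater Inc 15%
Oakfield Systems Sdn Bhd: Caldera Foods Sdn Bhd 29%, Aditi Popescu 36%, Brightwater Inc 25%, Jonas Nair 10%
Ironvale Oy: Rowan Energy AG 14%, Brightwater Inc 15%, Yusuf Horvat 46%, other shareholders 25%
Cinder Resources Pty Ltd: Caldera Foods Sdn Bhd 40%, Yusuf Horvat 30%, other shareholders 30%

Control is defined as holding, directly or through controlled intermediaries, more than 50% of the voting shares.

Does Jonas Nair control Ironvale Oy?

No

Jonas holds 100% of Nordquist, so Jonas controls Nordquist.
Nordquist holds 85% of Rowan, so Jonas controls Rowan.
In Ironvale, Jonas's side holds only 14%, not > 50%.
So Jonas does not control Ironvale.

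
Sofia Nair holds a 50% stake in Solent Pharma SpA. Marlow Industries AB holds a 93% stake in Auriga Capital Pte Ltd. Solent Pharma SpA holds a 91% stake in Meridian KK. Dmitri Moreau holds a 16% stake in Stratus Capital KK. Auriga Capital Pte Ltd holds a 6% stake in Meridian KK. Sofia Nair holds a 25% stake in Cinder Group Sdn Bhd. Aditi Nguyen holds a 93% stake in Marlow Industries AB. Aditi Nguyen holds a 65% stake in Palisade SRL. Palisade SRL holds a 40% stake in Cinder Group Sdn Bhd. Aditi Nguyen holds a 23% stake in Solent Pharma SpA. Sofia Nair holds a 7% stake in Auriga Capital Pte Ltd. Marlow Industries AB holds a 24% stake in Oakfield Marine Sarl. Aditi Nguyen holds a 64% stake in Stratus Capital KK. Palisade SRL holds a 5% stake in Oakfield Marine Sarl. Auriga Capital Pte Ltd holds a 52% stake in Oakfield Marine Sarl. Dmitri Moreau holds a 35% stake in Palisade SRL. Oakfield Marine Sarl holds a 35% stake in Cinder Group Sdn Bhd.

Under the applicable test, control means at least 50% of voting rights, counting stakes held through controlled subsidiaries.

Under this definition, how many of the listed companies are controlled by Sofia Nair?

Sofia holds 50% of Solent, so Sofia controls Solent.
Solent holds 91% of Meridian, so Sofia controls Meridian.
No other company's threshold is met.
Sofia controls 2 companies.

2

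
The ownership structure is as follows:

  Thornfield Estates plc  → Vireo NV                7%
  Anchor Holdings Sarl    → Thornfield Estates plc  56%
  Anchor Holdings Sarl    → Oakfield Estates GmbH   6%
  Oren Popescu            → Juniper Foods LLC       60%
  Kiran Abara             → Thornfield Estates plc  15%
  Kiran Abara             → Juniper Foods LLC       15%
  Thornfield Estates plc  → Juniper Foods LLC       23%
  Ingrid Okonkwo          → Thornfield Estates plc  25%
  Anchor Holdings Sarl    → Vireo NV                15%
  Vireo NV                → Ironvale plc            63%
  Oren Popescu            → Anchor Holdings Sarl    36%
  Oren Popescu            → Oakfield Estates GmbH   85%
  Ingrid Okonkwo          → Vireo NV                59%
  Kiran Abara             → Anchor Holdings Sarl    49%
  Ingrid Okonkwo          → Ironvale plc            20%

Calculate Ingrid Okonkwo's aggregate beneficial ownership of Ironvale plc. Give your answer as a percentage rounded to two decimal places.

Ingrid reaches Ironvale along 3 paths.
Via Thornfield → Vireo: 25% × 7% × 63% = 1.1025%.
Via Vireo: 59% × 63% = 37.17%.
Direct stake: 20% = 20%.
Total: 1.1025% + 37.17% + 20% = 58.2725%.
Rounded: 58.27%.

58.27%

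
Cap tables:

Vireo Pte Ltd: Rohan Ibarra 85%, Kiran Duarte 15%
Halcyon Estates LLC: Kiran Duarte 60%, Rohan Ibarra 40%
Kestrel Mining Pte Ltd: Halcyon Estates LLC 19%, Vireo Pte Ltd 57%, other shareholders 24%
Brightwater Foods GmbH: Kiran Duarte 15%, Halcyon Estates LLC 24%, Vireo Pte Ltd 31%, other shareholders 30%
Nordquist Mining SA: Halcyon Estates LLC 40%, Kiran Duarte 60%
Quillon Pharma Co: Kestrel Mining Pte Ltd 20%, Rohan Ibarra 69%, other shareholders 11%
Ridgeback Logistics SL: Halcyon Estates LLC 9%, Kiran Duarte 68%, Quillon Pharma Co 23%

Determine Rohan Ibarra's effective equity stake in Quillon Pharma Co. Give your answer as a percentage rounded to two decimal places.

Rohan reaches Quillon along 3 paths.
Via Halcyon → Kestrel: 40% × 19% × 20% = 1.52%.
Via Vireo → Kestrel: 85% × 57% × 20% = 9.69%.
Direct stake: 69% = 69%.
Total: 1.52% + 9.69% + 69% = 80.21%.

80.21%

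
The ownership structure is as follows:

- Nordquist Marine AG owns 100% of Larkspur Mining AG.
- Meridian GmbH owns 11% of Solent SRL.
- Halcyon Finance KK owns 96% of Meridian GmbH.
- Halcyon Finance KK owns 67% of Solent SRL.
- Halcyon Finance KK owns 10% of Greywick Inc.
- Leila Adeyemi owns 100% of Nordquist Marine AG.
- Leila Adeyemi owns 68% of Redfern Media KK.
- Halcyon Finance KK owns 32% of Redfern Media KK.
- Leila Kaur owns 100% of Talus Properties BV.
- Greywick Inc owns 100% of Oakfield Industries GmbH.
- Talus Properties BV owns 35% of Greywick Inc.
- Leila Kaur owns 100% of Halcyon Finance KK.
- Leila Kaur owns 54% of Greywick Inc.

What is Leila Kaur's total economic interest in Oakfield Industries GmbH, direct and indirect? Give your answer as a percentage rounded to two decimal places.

Leila Kaur reaches Oakfield along 3 paths.
Via Talus → Greywick: 100% × 35% × 100% = 35%.
Via Halcyon → Greywick: 100% × 10% × 100% = 10%.
Via Greywick: 54% × 100% = 54%.
Total: 35% + 10% + 54% = 99%.
Rounded: 99.00%.

99.00%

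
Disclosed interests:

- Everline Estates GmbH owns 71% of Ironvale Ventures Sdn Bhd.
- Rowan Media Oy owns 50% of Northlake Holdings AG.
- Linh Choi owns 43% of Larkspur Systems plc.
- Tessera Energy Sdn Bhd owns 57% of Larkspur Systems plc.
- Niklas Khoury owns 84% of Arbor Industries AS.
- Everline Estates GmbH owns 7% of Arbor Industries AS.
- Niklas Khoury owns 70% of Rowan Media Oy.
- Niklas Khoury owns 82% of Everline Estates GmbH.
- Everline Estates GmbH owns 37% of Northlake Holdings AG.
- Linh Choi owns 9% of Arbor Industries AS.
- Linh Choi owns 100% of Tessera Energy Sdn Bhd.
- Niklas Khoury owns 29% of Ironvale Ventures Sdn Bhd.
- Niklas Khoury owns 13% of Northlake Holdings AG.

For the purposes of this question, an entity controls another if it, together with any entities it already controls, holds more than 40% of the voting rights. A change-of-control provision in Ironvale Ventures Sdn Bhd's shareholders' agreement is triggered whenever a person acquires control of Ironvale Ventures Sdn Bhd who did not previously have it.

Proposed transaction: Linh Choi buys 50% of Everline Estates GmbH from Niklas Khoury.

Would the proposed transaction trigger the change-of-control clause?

The purchase adds only to Linh's holdings (Niklas's stake shrinks), so Linh is the only person who could newly come to control Ironvale.
Linh holds 100% of Tessera, so Linh controls Tessera.
Tessera and Linh together hold 57% + 43% = 100% of Larkspur, so Linh controls Larkspur.
Neither Linh nor any entity Linh controls holds any voting interest in Ironvale.
So before the transaction, Linh does not control Ironvale.
After the purchase, Linh holds 50% of Everline directly, and Niklas's stake falls to 32%.
Linh holds 50% of Everline, so Linh controls Everline.
Everline holds 71% of Ironvale, so Linh controls Ironvale.
Linh did not control Ironvale before and does after, so the clause is triggered.

Yes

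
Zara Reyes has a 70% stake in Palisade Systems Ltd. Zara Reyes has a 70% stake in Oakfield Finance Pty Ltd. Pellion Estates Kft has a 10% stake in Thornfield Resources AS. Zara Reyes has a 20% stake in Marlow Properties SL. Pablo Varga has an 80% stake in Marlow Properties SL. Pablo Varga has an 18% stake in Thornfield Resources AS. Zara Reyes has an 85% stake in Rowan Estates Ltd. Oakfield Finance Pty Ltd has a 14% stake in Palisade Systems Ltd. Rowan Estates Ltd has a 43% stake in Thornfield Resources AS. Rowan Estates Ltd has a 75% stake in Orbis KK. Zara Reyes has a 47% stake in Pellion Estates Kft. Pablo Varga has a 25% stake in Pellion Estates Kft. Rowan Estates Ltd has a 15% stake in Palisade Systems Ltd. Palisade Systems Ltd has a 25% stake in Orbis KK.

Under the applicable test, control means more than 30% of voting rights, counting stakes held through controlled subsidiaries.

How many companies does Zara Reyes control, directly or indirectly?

Zara holds 85% of Rowan, so Zara controls Rowan.
Zara holds 47% of Pellion, so Zara controls Pellion.
Zara holds 70% of Oakfield, so Zara controls Oakfield.
Rowan and Pellion together hold 43% + 10% = 53% of Thornfield, so Zara controls Thornfield.
Zara and Rowan and Oakfield together hold 70% + 15% + 14% = 99% of Palisade, so Zara controls Palisade.
Palisade and Rowan together hold 25% + 75% = 100% of Orbis, so Zara controls Orbis.
No other company's threshold is met.
Zara controls 6 companies.

6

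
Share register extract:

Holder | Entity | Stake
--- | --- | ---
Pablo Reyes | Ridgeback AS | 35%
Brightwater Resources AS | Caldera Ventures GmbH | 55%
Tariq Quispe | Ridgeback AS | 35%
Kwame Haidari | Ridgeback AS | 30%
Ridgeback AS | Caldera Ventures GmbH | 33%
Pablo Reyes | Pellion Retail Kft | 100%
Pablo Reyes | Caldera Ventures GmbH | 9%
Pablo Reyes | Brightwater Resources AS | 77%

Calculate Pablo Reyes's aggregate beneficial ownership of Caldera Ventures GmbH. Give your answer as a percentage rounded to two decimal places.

Pablo reaches Caldera along 3 paths.
Via Ridgeback: 35% × 33% = 11.55%.
Via Brightwater: 77% × 55% = 42.35%.
Direct stake: 9% = 9%.
Total: 11.55% + 42.35% + 9% = 62.9%.
Rounded: 62.90%.

62.90%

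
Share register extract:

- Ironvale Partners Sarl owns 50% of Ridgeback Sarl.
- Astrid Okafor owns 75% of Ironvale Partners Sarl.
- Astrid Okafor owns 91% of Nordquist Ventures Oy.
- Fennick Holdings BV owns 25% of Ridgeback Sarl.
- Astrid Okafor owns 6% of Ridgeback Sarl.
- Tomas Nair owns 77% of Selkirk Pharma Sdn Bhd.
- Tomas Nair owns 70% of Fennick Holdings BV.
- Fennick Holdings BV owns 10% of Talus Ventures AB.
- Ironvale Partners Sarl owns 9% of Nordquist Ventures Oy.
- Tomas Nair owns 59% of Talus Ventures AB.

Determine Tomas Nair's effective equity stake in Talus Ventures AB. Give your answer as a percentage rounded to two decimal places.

66.00%

Tomas reaches Talus along 2 paths.
Via Fennick: 70% × 10% = 7%.
Direct stake: 59% = 59%.
Total: 7% + 59% = 66%.
Rounded: 66.00%.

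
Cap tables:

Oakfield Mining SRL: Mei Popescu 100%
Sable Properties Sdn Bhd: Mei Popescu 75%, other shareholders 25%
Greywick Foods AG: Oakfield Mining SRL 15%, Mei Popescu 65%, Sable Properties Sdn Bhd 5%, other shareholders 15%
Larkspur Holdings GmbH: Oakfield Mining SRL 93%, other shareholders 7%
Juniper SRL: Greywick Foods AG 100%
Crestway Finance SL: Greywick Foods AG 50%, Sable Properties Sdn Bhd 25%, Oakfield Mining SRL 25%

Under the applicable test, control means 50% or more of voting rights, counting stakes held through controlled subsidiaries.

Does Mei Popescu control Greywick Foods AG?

Yes

Mei holds 75% of Sable, so Mei controls Sable.
Mei holds 100% of Oakfield, so Mei controls Oakfield.
Oakfield and Mei and Sable together hold 15% + 65% + 5% = 85% of Greywick, so Mei controls Greywick.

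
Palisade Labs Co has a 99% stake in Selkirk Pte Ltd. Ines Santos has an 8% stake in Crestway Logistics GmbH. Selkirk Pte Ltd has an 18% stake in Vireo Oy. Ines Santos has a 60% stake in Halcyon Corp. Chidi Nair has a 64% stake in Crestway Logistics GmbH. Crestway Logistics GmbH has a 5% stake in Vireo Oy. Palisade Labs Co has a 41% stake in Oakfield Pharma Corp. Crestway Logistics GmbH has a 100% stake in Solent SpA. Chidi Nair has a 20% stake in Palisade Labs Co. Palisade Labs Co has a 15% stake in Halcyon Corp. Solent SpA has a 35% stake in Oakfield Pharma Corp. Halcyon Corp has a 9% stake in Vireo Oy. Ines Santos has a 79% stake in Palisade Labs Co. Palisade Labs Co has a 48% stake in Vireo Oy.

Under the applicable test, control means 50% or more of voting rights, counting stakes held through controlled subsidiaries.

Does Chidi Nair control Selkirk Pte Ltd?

No

Chidi holds 64% of Crestway, so Chidi controls Crestway.
Crestway holds 100% of Solent, so Chidi controls Solent.
Neither Chidi nor any entity Chidi controls holds any voting interest in Selkirk.
So Chidi does not control Selkirk.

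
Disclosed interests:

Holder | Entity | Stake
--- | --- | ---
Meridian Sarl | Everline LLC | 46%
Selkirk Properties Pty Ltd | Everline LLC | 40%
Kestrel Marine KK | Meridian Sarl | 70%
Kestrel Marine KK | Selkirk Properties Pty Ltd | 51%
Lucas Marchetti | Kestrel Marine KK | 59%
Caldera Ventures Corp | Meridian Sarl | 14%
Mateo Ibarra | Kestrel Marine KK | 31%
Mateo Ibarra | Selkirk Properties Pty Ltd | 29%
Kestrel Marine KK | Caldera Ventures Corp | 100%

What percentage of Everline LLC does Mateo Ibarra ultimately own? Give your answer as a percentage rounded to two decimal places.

Mateo reaches Everline along 4 paths.
Via Kestrel → Selkirk: 31% × 51% × 40% = 6.324%.
Via Selkirk: 29% × 40% = 11.6%.
Via Kestrel → Caldera → Meridian: 31% × 100% × 14% × 46% = 1.9964%.
Via Kestrel → Meridian: 31% × 70% × 46% = 9.982%.
Total: 6.324% + 11.6% + 1.9964% + 9.982% = 29.9024%.
Rounded: 29.90%.

29.90%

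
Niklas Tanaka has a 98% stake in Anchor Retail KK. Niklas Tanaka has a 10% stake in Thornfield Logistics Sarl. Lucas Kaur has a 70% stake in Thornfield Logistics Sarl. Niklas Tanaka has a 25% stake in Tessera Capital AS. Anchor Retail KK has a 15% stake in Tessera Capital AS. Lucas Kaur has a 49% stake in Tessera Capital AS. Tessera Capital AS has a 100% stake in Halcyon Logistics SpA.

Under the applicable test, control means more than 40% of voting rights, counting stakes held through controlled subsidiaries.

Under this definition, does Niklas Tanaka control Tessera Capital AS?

No

Niklas holds 98% of Anchor, so Niklas controls Anchor.
In Tessera, Niklas's side holds only 15% + 25% = 40%, not > 40%.
So Niklas does not control Tessera.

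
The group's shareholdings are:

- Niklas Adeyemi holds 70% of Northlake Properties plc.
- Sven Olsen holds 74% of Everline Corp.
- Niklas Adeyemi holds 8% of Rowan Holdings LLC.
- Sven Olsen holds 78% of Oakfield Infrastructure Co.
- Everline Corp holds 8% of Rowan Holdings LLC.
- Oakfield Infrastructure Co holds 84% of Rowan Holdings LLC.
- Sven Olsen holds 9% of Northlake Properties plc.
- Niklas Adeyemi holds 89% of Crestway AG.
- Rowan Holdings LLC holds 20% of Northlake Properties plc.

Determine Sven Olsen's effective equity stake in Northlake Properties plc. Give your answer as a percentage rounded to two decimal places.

23.29%

Sven reaches Northlake along 3 paths.
Via Oakfield → Rowan: 78% × 84% × 20% = 13.104%.
Via Everline → Rowan: 74% × 8% × 20% = 1.184%.
Direct stake: 9% = 9%.
Total: 13.104% + 1.184% + 9% = 23.288%.
Rounded: 23.29%.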